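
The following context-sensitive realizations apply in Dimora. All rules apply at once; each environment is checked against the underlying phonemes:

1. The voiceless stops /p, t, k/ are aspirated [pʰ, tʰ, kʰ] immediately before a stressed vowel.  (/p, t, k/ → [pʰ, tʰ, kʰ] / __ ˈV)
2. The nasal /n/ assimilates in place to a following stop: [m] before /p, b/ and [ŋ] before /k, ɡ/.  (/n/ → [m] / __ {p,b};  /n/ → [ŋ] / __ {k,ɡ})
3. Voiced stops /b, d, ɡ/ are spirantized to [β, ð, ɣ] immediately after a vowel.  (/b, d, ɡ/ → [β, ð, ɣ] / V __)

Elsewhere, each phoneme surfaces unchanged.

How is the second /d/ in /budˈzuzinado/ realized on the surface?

/d/ — between /a/ and /o/, immediately after a vowel — surfaces as [ð] (rule 3).

[ð]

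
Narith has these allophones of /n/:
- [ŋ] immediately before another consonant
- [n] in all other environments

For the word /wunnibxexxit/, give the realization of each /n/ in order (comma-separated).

[ŋ], [n]

Occurrence 1 (position 3): immediately before another consonant → [ŋ].
Occurrence 2 (position 4): no conditioning environment matches → elsewhere allophone [n].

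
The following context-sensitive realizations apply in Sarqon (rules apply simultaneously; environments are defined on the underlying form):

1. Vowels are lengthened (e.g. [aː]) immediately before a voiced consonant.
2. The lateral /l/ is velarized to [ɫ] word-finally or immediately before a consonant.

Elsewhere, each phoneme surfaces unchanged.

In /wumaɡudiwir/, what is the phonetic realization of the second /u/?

/u/ — between /ɡ/ and /d/, before a voiced consonant — surfaces as [uː] (rule 1).

[uː]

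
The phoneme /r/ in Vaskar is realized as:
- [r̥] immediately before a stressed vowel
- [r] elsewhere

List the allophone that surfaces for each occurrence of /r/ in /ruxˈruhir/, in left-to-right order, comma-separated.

Occurrence 1 (position 1): no conditioning environment matches → elsewhere allophone [r].
Occurrence 2 (position 4): immediately before a stressed vowel → [r̥].
Occurrence 3 (position 8): no conditioning environment matches → elsewhere allophone [r].

[r], [r̥], [r]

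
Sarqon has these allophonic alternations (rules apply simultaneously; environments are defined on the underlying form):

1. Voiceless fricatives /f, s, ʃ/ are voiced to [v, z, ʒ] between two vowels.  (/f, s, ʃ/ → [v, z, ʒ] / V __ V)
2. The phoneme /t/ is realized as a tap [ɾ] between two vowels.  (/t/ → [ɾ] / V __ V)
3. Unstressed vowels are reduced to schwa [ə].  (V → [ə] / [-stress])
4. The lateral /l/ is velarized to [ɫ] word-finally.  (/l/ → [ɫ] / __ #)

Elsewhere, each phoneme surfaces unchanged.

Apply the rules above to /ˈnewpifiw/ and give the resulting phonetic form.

/n/ (word-initial) is unaffected → [n].
/e/ (between /n/ and /w/): rule 3 targets it, but not in an unstressed syllable → unchanged [e].
/w/ — not in any rule's target class → [w].
/p/ (between /w/ and /i/): no rule targets it → [p].
/i/ — between /p/ and /f/, in an unstressed syllable — surfaces as [ə] (rule 3).
/f/ (between /i/ and /i/): between two vowels, so rule 1 applies → [v].
/i/ meets the environment for rule 3 (in an unstressed syllable) → [ə].
/w/ stays [w].

[ˈnewpəvəw]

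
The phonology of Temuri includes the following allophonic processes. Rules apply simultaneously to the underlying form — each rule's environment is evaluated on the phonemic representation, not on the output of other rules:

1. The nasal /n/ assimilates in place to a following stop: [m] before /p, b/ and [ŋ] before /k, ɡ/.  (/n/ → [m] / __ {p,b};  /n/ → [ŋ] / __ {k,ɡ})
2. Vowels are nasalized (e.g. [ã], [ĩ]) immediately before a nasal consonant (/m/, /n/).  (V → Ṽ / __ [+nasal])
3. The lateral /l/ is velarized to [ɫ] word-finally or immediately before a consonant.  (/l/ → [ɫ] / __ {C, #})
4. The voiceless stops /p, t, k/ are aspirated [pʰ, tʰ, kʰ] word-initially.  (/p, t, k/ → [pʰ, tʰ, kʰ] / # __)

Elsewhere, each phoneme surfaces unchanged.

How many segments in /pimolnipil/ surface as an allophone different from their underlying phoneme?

Segments that undergo a rule: /p/ → [pʰ] (rule 4); /i/ → [ĩ] (rule 2); /l/ → [ɫ] (rule 3); /l/ → [ɫ] (rule 3).
All other segments surface unchanged.

4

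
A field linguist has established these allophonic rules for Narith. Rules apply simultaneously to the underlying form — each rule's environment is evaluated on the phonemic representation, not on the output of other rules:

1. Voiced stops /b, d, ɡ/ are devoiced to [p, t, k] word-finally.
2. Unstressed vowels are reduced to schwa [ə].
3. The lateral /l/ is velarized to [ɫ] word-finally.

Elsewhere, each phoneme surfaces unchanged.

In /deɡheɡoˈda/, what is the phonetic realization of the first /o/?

/o/ meets the environment for rule 2 (in an unstressed syllable) → [ə].

[ə]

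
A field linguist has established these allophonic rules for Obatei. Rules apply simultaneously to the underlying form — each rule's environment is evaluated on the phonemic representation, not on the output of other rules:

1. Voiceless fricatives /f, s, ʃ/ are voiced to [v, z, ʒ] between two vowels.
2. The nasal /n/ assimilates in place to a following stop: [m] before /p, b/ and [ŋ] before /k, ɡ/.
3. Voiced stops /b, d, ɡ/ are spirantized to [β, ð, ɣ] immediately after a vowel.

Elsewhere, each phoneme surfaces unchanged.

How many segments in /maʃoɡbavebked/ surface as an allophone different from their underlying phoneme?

4

Segments that undergo a rule: /ʃ/ → [ʒ] (rule 1); /ɡ/ → [ɣ] (rule 3); /b/ → [β] (rule 3); /d/ → [ð] (rule 3).
All other segments surface unchanged.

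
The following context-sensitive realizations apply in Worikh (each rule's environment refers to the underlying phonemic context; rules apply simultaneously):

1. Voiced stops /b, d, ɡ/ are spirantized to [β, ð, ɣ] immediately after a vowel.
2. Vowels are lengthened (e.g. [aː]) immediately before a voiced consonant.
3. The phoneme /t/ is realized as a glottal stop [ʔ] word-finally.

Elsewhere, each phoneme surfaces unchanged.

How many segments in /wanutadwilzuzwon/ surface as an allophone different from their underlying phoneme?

6

Segments that undergo a rule: /a/ → [aː] (rule 2); /a/ → [aː] (rule 2); /d/ → [ð] (rule 1); /i/ → [iː] (rule 2); /u/ → [uː] (rule 2); /o/ → [oː] (rule 2).
All other segments surface unchanged.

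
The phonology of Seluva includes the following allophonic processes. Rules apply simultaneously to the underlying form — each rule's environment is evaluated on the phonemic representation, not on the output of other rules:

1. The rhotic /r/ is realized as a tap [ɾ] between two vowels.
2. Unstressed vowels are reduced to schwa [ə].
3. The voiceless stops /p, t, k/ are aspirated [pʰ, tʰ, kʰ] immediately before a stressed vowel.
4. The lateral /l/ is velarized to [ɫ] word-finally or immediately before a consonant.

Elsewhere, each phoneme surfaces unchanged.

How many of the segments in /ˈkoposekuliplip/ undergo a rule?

6

Segments that undergo a rule: /k/ → [kʰ] (rule 3); /o/ → [ə] (rule 2); /e/ → [ə] (rule 2); /u/ → [ə] (rule 2); /i/ → [ə] (rule 2); /i/ → [ə] (rule 2).
All other segments surface unchanged.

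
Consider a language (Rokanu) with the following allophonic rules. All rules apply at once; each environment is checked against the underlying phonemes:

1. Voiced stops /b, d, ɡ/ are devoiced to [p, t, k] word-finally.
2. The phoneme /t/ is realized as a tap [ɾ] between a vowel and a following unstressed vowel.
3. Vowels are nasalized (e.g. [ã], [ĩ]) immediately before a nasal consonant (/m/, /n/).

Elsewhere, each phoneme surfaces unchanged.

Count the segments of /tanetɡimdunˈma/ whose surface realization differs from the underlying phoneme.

Segments that undergo a rule: /a/ → [ã] (rule 3); /i/ → [ĩ] (rule 3); /u/ → [ũ] (rule 3).
All other segments surface unchanged.

3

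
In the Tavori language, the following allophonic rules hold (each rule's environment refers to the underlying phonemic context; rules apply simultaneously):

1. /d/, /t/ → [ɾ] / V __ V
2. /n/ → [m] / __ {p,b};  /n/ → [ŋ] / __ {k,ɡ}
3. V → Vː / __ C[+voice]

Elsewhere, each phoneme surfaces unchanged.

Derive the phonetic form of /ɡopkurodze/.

/ɡ/ — not in any rule's target class → [ɡ].
/o/ (between /ɡ/ and /p/) fails the environment for rule 3, so it stays [o].
/p/ stays [p].
/k/ — not in any rule's target class → [k].
/u/ (between /k/ and /r/): before a voiced consonant, so rule 3 applies → [uː].
/r/ (between /u/ and /o/) is unaffected → [r].
/o/ — between /r/ and /d/, before a voiced consonant — surfaces as [oː] (rule 3).
/d/ — between /o/ and /z/; rule 1 does not apply here → [d].
/z/ (between /d/ and /e/): no rule targets it → [z].
/e/ (word-final) is in the target of rule 3 but the environment (before a voiced consonant) is not met → [e].

[ɡopkuːroːdze]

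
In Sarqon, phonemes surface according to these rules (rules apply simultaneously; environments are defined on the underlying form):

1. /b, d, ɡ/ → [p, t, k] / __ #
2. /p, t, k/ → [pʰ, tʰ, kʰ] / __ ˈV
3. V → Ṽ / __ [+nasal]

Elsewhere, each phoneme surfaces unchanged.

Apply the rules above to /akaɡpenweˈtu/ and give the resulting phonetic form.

/a/ — word-initial; rule 3 does not apply here → [a].
/k/ (between /a/ and /a/) fails the environment for rule 2, so it stays [k].
/a/ (between /k/ and /ɡ/) fails the environment for rule 3, so it stays [a].
/ɡ/ — between /a/ and /p/; rule 1 does not apply here → [ɡ].
/p/ (between /ɡ/ and /e/) fails the environment for rule 2, so it stays [p].
Rule 3 applies to /e/ (between /p/ and /n/: before a nasal consonant) → [ẽ].
/e/ (between /w/ and /t/) is in the target of rule 3 but the environment (before a nasal consonant) is not met → [e].
/t/ (between /e/ and /u/): immediately before a stressed vowel, so rule 2 applies → [tʰ].
/u/ (word-final) is in the target of rule 3 but the environment (before a nasal consonant) is not met → [u].

[akaɡpẽnweˈtʰu]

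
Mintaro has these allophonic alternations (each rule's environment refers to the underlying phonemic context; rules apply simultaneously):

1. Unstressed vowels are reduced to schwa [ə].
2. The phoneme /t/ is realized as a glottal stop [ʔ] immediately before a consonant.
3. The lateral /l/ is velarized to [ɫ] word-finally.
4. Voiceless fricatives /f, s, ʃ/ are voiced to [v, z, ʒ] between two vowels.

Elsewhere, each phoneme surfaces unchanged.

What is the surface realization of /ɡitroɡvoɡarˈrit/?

/ɡ/ (word-initial): no rule targets it → [ɡ].
/i/ (between /ɡ/ and /t/): in an unstressed syllable, so rule 1 applies → [ə].
/t/ meets the environment for rule 2 (immediately before a consonant) → [ʔ].
/r/ stays [r].
/o/ — between /r/ and /ɡ/, in an unstressed syllable — surfaces as [ə] (rule 1).
/ɡ/ stays [ɡ].
/v/ — not in any rule's target class → [v].
/o/ meets the environment for rule 1 (in an unstressed syllable) → [ə].
/ɡ/ (between /o/ and /a/): no rule targets it → [ɡ].
Rule 1 applies to /a/ (between /ɡ/ and /r/: in an unstressed syllable) → [ə].
/r/ (between /a/ and /r/): no rule targets it → [r].
/r/ stays [r].
/i/ (between /r/ and /t/): rule 1 targets it, but not in an unstressed syllable → unchanged [i].
/t/ (word-final) fails the environment for rule 2, so it stays [t].

[ɡəʔrəɡvəɡərˈrit]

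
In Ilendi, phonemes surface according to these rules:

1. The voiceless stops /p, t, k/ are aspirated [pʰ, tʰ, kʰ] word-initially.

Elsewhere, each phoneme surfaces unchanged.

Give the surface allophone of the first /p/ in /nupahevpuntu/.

[p]

/p/ (between /u/ and /a/) fails the environment for rule 1, so it stays [p].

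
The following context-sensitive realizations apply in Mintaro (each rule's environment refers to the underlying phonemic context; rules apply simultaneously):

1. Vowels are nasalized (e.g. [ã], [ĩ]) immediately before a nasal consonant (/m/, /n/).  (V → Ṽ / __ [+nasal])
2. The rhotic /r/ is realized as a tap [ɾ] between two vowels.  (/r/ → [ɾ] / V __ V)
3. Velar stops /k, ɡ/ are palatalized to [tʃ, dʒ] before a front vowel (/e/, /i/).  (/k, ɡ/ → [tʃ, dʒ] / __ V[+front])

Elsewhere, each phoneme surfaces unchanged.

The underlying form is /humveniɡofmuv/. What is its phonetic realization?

[hũmvẽniɡofmuv]

/u/ (between /h/ and /m/): before a nasal consonant, so rule 1 applies → [ũ].
/e/ (between /v/ and /n/) occurs before a nasal consonant → [ẽ] by rule 1.
/i/ (between /n/ and /ɡ/) fails the environment for rule 1, so it stays [i].
/ɡ/ — between /i/ and /o/; rule 3 does not apply here → [ɡ].
/o/ (between /ɡ/ and /f/) fails the environment for rule 1, so it stays [o].
/u/ (between /m/ and /v/) is in the target of rule 1 but the environment (before a nasal consonant) is not met → [u].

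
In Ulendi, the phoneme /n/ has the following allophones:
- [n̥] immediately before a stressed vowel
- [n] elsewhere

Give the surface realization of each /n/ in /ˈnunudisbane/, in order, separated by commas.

Occurrence 1 (position 1): immediately before a stressed vowel → [n̥].
Occurrence 2 (position 3): no conditioning environment matches → elsewhere allophone [n].
Occurrence 3 (position 10): no conditioning environment matches → elsewhere allophone [n].

[n̥], [n], [n]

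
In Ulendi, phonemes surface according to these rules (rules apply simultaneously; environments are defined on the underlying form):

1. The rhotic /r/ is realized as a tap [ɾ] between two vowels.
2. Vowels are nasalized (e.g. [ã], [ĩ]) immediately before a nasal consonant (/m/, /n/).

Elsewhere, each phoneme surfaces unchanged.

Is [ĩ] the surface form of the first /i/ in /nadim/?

/i/ (between /d/ and /m/): before a nasal consonant, so rule 2 applies → [ĩ].
The actual realization is [ĩ], which matches [ĩ].

Yes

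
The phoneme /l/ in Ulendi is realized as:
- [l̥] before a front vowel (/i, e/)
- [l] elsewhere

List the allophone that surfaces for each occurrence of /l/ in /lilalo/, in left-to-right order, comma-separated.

[l̥], [l], [l]

Occurrence 1 (position 1): before a front vowel (/i, e/) → [l̥].
Occurrence 2 (position 3): no conditioning environment matches → elsewhere allophone [l].
Occurrence 3 (position 5): no conditioning environment matches → elsewhere allophone [l].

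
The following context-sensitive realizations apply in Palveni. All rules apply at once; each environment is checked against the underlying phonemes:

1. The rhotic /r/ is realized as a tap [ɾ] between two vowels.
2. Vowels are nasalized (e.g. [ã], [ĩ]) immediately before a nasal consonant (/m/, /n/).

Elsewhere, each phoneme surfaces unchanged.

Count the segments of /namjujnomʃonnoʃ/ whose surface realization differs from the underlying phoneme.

Segments that undergo a rule: /a/ → [ã] (rule 2); /o/ → [õ] (rule 2); /o/ → [õ] (rule 2).
All other segments surface unchanged.

3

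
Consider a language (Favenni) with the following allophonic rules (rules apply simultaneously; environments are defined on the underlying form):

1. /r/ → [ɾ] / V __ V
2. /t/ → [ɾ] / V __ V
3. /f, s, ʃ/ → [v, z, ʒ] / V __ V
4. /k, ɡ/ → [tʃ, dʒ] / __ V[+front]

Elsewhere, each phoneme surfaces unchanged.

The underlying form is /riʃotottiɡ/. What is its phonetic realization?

[riʒoɾottiɡ]

/r/ — word-initial; rule 1 does not apply here → [r].
/ʃ/ meets the environment for rule 3 (between two vowels) → [ʒ].
/t/ (between /o/ and /o/) occurs between two vowels → [ɾ] by rule 2.
/t/ — between /o/ and /t/; rule 2 does not apply here → [t].
/t/ (between /t/ and /i/) is in the target of rule 2 but the environment (between two vowels) is not met → [t].
/ɡ/ (word-final) fails the environment for rule 4, so it stays [ɡ].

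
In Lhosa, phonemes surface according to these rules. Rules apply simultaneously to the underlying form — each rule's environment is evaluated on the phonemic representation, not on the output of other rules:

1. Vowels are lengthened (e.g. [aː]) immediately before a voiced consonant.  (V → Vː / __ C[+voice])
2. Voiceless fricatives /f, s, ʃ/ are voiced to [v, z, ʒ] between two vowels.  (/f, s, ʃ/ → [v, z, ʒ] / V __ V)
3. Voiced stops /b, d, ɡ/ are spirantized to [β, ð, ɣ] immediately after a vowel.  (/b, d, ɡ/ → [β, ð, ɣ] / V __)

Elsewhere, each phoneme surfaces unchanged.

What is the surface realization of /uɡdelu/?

[uːɣdeːlu]

/u/ — word-initial, before a voiced consonant — surfaces as [uː] (rule 1).
/ɡ/ (between /u/ and /d/) occurs immediately after a vowel → [ɣ] by rule 3.
/d/ (between /ɡ/ and /e/) fails the environment for rule 3, so it stays [d].
/e/ — between /d/ and /l/, before a voiced consonant — surfaces as [eː] (rule 1).
/l/ (between /e/ and /u/) is unaffected → [l].
/u/ (word-final): rule 1 targets it, but not before a voiced consonant → unchanged [u].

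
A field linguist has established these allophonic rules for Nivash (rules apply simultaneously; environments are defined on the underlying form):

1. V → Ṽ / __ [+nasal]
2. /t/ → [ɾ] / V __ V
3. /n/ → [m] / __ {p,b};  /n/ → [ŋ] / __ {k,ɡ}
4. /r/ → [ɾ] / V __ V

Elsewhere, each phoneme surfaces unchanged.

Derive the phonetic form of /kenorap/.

Rule 1 applies to /e/ (between /k/ and /n/: before a nasal consonant) → [ẽ].
/n/ (between /e/ and /o/): rule 3 targets it, but not before a labial or velar stop → unchanged [n].
/o/ (between /n/ and /r/): rule 1 targets it, but not before a nasal consonant → unchanged [o].
/r/ — between /o/ and /a/, between two vowels — surfaces as [ɾ] (rule 4).
/a/ — between /r/ and /p/; rule 1 does not apply here → [a].

[kẽnoɾap]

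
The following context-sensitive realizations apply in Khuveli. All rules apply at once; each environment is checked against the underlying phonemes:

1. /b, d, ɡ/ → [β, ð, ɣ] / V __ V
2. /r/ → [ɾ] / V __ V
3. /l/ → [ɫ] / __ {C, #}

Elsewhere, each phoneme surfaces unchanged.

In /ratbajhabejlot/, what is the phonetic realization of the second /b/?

[β]

Rule 1 applies to /b/ (between /a/ and /e/: between two vowels) → [β].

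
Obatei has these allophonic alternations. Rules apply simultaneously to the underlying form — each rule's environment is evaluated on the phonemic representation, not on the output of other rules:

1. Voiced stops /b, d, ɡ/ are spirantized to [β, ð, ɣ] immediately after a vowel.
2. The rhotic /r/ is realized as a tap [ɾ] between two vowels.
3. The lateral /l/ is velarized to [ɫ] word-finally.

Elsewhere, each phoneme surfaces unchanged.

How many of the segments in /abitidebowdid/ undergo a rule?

4

Segments that undergo a rule: /b/ → [β] (rule 1); /d/ → [ð] (rule 1); /b/ → [β] (rule 1); /d/ → [ð] (rule 1).
All other segments surface unchanged.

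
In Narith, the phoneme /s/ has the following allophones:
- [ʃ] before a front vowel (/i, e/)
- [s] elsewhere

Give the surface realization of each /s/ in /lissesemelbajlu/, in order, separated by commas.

[s], [ʃ], [ʃ]

Occurrence 1 (position 3): no conditioning environment matches → elsewhere allophone [s].
Occurrence 2 (position 4): before a front vowel (/i, e/) → [ʃ].
Occurrence 3 (position 6): before a front vowel (/i, e/) → [ʃ].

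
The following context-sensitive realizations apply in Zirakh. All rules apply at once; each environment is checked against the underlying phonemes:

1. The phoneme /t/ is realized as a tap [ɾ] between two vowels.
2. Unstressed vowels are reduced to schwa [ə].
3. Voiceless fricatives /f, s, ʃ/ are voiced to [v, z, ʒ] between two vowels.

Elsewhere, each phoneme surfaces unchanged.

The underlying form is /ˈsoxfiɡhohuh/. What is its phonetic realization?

/s/ (word-initial) fails the environment for rule 3, so it stays [s].
/o/ (between /s/ and /x/) is in the target of rule 2 but the environment (in an unstressed syllable) is not met → [o].
/x/ — not in any rule's target class → [x].
/f/ (between /x/ and /i/): rule 3 targets it, but not between two vowels → unchanged [f].
/i/ — between /f/ and /ɡ/, in an unstressed syllable — surfaces as [ə] (rule 2).
/ɡ/ (between /i/ and /h/): no rule targets it → [ɡ].
/h/ — not in any rule's target class → [h].
/o/ (between /h/ and /h/): in an unstressed syllable, so rule 2 applies → [ə].
/h/ stays [h].
/u/ (between /h/ and /h/) occurs in an unstressed syllable → [ə] by rule 2.
/h/ (word-final) is unaffected → [h].

[ˈsoxfəɡhəhəh]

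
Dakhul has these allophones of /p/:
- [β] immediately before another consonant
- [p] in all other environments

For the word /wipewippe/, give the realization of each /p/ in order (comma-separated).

[p], [β], [p]

Occurrence 1 (position 3): no conditioning environment matches → elsewhere allophone [p].
Occurrence 2 (position 7): immediately before another consonant → [β].
Occurrence 3 (position 8): no conditioning environment matches → elsewhere allophone [p].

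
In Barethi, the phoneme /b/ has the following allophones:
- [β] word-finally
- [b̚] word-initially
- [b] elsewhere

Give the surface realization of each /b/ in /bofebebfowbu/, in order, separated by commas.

[b̚], [b], [b], [b]

Occurrence 1 (position 1): word-initially → [b̚].
Occurrence 2 (position 5): no conditioning environment matches → elsewhere allophone [b].
Occurrence 3 (position 7): no conditioning environment matches → elsewhere allophone [b].
Occurrence 4 (position 11): no conditioning environment matches → elsewhere allophone [b].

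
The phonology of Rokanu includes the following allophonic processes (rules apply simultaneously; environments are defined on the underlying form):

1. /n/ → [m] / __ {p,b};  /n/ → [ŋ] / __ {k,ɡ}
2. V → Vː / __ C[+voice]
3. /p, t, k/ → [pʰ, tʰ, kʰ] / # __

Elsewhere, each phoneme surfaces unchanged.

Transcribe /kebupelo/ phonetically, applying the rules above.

/k/ — word-initial, word-initially — surfaces as [kʰ] (rule 3).
/e/ meets the environment for rule 2 (before a voiced consonant) → [eː].
/b/ — not in any rule's target class → [b].
/u/ (between /b/ and /p/) fails the environment for rule 2, so it stays [u].
/p/ (between /u/ and /e/) is in the target of rule 3 but the environment (word-initially) is not met → [p].
/e/ — between /p/ and /l/, before a voiced consonant — surfaces as [eː] (rule 2).
/l/ (between /e/ and /o/) is unaffected → [l].
/o/ (word-final): rule 2 targets it, but not before a voiced consonant → unchanged [o].

[kʰeːbupeːlo]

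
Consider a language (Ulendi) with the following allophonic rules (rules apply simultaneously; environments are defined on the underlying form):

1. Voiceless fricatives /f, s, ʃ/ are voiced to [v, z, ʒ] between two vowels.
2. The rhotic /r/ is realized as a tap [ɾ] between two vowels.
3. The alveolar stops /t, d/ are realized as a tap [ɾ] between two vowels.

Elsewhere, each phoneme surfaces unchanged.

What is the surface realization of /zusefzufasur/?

[zuzefzuvazur]

/z/ (word-initial): no rule targets it → [z].
/u/ (between /z/ and /s/) is unaffected → [u].
/s/ meets the environment for rule 1 (between two vowels) → [z].
/e/ — not in any rule's target class → [e].
/f/ — between /e/ and /z/; rule 1 does not apply here → [f].
/z/ stays [z].
/u/ stays [u].
/f/ — between /u/ and /a/, between two vowels — surfaces as [v] (rule 1).
/a/ stays [a].
/s/ (between /a/ and /u/): between two vowels, so rule 1 applies → [z].
/u/ (between /s/ and /r/): no rule targets it → [u].
/r/ (word-final) is in the target of rule 2 but the environment (between two vowels) is not met → [r].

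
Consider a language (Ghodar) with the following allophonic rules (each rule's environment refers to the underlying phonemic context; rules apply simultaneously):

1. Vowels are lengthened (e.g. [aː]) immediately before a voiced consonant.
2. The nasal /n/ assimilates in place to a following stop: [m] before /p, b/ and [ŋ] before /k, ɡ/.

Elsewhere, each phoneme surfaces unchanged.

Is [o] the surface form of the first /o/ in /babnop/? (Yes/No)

/o/ (between /n/ and /p/) is in the target of rule 1 but the environment (before a voiced consonant) is not met → [o].
The actual realization is [o], which matches [o].

Yes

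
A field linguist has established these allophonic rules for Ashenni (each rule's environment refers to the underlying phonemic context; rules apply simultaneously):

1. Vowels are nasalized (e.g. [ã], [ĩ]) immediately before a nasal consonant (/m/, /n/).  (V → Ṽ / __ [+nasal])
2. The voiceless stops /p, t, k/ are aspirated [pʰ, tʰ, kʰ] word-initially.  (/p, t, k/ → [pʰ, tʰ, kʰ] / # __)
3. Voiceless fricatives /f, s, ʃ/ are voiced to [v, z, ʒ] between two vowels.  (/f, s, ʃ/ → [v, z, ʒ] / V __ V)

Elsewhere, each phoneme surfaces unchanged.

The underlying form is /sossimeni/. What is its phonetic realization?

[sossĩmẽni]

/s/ — word-initial; rule 3 does not apply here → [s].
/o/ (between /s/ and /s/) fails the environment for rule 1, so it stays [o].
/s/ — between /o/ and /s/; rule 3 does not apply here → [s].
/s/ — between /s/ and /i/; rule 3 does not apply here → [s].
/i/ — between /s/ and /m/, before a nasal consonant — surfaces as [ĩ] (rule 1).
/m/ (between /i/ and /e/) is unaffected → [m].
Rule 1 applies to /e/ (between /m/ and /n/: before a nasal consonant) → [ẽ].
/n/ — not in any rule's target class → [n].
/i/ (word-final) is in the target of rule 1 but the environment (before a nasal consonant) is not met → [i].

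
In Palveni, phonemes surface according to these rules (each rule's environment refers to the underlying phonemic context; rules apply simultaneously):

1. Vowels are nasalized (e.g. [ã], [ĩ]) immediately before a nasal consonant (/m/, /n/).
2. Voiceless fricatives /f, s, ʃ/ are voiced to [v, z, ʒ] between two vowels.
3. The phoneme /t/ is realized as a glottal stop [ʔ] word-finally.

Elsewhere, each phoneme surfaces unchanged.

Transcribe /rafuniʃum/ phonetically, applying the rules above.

/r/ (word-initial): no rule targets it → [r].
/a/ — between /r/ and /f/; rule 1 does not apply here → [a].
/f/ (between /a/ and /u/) occurs between two vowels → [v] by rule 2.
/u/ — between /f/ and /n/, before a nasal consonant — surfaces as [ũ] (rule 1).
/n/ stays [n].
/i/ (between /n/ and /ʃ/) is in the target of rule 1 but the environment (before a nasal consonant) is not met → [i].
/ʃ/ (between /i/ and /u/) occurs between two vowels → [ʒ] by rule 2.
/u/ — between /ʃ/ and /m/, before a nasal consonant — surfaces as [ũ] (rule 1).
/m/ (word-final): no rule targets it → [m].

[ravũniʒũm]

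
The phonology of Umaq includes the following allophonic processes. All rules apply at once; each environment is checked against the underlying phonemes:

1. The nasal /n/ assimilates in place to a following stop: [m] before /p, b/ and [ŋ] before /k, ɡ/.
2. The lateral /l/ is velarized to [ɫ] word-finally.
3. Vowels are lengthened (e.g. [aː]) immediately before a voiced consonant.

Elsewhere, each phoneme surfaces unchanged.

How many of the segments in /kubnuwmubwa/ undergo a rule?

3

Segments that undergo a rule: /u/ → [uː] (rule 3); /u/ → [uː] (rule 3); /u/ → [uː] (rule 3).
All other segments surface unchanged.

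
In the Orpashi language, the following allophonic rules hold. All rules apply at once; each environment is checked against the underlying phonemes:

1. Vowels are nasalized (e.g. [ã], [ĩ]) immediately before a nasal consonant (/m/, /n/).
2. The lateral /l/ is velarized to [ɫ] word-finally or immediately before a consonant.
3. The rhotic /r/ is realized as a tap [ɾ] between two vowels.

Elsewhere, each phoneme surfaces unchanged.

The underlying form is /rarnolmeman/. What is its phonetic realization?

/r/ — word-initial; rule 3 does not apply here → [r].
/a/ (between /r/ and /r/): rule 1 targets it, but not before a nasal consonant → unchanged [a].
/r/ — between /a/ and /n/; rule 3 does not apply here → [r].
/n/ (between /r/ and /o/): no rule targets it → [n].
/o/ — between /n/ and /l/; rule 1 does not apply here → [o].
Rule 2 applies to /l/ (between /o/ and /m/: word-finally or immediately before a consonant) → [ɫ].
/m/ (between /l/ and /e/) is unaffected → [m].
Rule 1 applies to /e/ (between /m/ and /m/: before a nasal consonant) → [ẽ].
/m/ (between /e/ and /a/) is unaffected → [m].
/a/ — between /m/ and /n/, before a nasal consonant — surfaces as [ã] (rule 1).
/n/ — not in any rule's target class → [n].

[rarnoɫmẽmãn]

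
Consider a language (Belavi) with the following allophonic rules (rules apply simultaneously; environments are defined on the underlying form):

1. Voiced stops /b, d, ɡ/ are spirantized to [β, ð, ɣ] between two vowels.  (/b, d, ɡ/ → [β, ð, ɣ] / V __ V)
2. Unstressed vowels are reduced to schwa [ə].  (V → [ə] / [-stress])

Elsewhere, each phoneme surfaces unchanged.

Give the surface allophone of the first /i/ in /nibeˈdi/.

[ə]

/i/ meets the environment for rule 2 (in an unstressed syllable) → [ə].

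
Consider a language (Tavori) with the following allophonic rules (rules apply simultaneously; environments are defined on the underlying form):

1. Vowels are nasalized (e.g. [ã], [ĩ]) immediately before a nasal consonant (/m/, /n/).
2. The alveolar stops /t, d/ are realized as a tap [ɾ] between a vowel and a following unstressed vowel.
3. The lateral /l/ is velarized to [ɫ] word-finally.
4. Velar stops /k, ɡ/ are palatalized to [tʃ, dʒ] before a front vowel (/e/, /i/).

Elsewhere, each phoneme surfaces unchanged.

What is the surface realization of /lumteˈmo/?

/l/ (word-initial) fails the environment for rule 3, so it stays [l].
/u/ meets the environment for rule 1 (before a nasal consonant) → [ũ].
/t/ (between /m/ and /e/): rule 2 targets it, but not between a vowel and a following unstressed vowel → unchanged [t].
/e/ (between /t/ and /m/): before a nasal consonant, so rule 1 applies → [ẽ].
/o/ — word-final; rule 1 does not apply here → [o].

[lũmtẽˈmo]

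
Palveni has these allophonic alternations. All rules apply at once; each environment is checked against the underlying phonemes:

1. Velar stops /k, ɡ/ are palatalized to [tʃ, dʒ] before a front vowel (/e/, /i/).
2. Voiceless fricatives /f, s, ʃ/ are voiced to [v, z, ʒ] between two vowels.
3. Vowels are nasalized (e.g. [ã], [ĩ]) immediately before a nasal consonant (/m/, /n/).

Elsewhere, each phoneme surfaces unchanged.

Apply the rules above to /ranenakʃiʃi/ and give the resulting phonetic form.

/r/ (word-initial): no rule targets it → [r].
/a/ (between /r/ and /n/) occurs before a nasal consonant → [ã] by rule 3.
/n/ (between /a/ and /e/) is unaffected → [n].
/e/ — between /n/ and /n/, before a nasal consonant — surfaces as [ẽ] (rule 3).
/n/ (between /e/ and /a/): no rule targets it → [n].
/a/ (between /n/ and /k/): rule 3 targets it, but not before a nasal consonant → unchanged [a].
/k/ (between /a/ and /ʃ/) is in the target of rule 1 but the environment (before a front vowel) is not met → [k].
/ʃ/ (between /k/ and /i/) fails the environment for rule 2, so it stays [ʃ].
/i/ — between /ʃ/ and /ʃ/; rule 3 does not apply here → [i].
Rule 2 applies to /ʃ/ (between /i/ and /i/: between two vowels) → [ʒ].
/i/ — word-final; rule 3 does not apply here → [i].

[rãnẽnakʃiʒi]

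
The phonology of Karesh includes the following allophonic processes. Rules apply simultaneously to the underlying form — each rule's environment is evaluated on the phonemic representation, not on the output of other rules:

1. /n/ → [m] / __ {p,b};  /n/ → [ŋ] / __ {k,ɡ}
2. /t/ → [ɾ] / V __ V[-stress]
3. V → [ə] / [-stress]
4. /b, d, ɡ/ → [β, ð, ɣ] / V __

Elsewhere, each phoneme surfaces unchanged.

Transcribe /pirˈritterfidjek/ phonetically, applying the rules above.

Rule 3 applies to /i/ (between /p/ and /r/: in an unstressed syllable) → [ə].
/i/ (between /r/ and /t/): rule 3 targets it, but not in an unstressed syllable → unchanged [i].
/t/ — between /i/ and /t/; rule 2 does not apply here → [t].
/t/ (between /t/ and /e/): rule 2 targets it, but not between a vowel and a following unstressed vowel → unchanged [t].
Rule 3 applies to /e/ (between /t/ and /r/: in an unstressed syllable) → [ə].
Rule 3 applies to /i/ (between /f/ and /d/: in an unstressed syllable) → [ə].
/d/ (between /i/ and /j/): immediately after a vowel, so rule 4 applies → [ð].
/e/ — between /j/ and /k/, in an unstressed syllable — surfaces as [ə] (rule 3).

[pərˈrittərfəðjək]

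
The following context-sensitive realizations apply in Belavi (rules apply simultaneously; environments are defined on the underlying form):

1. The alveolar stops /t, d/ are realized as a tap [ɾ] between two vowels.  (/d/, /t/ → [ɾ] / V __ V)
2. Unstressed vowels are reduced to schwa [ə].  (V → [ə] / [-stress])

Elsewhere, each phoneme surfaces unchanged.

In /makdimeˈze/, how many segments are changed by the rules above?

Segments that undergo a rule: /a/ → [ə] (rule 2); /i/ → [ə] (rule 2); /e/ → [ə] (rule 2).
All other segments surface unchanged.

3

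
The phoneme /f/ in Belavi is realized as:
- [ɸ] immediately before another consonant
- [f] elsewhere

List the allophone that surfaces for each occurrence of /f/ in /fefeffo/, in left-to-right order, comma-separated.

[f], [f], [ɸ], [f]

Occurrence 1 (position 1): no conditioning environment matches → elsewhere allophone [f].
Occurrence 2 (position 3): no conditioning environment matches → elsewhere allophone [f].
Occurrence 3 (position 5): immediately before another consonant → [ɸ].
Occurrence 4 (position 6): no conditioning environment matches → elsewhere allophone [f].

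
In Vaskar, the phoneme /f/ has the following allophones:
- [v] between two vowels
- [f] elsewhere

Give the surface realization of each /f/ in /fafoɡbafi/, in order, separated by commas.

[f], [v], [v]

Occurrence 1 (position 1): no conditioning environment matches → elsewhere allophone [f].
Occurrence 2 (position 3): between two vowels → [v].
Occurrence 3 (position 8): between two vowels → [v].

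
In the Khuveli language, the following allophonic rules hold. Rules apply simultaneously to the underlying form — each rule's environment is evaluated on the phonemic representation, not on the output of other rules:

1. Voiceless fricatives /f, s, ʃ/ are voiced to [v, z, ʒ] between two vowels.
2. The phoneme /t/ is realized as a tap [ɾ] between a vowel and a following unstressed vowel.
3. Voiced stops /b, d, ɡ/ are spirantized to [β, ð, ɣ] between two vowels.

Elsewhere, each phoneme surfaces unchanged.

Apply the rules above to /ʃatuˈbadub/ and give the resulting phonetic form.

/ʃ/ (word-initial) fails the environment for rule 1, so it stays [ʃ].
/a/ stays [a].
/t/ (between /a/ and /u/): between a vowel and a following unstressed vowel, so rule 2 applies → [ɾ].
/u/ (between /t/ and /b/): no rule targets it → [u].
/b/ (between /u/ and /a/) occurs between two vowels → [β] by rule 3.
/a/ (between /b/ and /d/): no rule targets it → [a].
Rule 3 applies to /d/ (between /a/ and /u/: between two vowels) → [ð].
/u/ (between /d/ and /b/) is unaffected → [u].
/b/ (word-final) fails the environment for rule 3, so it stays [b].

[ʃaɾuˈβaðub]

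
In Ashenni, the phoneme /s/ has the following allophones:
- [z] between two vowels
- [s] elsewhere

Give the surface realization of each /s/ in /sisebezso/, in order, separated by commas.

[s], [z], [s]

Occurrence 1 (position 1): no conditioning environment matches → elsewhere allophone [s].
Occurrence 2 (position 3): between two vowels → [z].
Occurrence 3 (position 8): no conditioning environment matches → elsewhere allophone [s].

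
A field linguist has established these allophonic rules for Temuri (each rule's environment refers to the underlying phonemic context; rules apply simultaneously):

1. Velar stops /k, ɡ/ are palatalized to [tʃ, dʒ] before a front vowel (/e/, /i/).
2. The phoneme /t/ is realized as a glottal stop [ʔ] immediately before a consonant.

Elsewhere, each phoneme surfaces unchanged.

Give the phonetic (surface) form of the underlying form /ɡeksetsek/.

[dʒekseʔsek]

/ɡ/ meets the environment for rule 1 (before a front vowel) → [dʒ].
/k/ (between /e/ and /s/) is in the target of rule 1 but the environment (before a front vowel) is not met → [k].
/t/ (between /e/ and /s/): immediately before a consonant, so rule 2 applies → [ʔ].
/k/ (word-final) fails the environment for rule 1, so it stays [k].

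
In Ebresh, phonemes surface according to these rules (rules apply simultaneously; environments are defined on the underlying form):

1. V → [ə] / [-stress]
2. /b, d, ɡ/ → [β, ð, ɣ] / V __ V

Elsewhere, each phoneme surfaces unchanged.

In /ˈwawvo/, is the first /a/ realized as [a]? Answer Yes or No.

Yes

/a/ (between /w/ and /w/) fails the environment for rule 1, so it stays [a].
The actual realization is [a], which matches [a].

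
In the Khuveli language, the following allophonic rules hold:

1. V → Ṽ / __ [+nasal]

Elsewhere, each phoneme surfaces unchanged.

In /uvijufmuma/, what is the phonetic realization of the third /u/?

[ũ]

/u/ — between /m/ and /m/, before a nasal consonant — surfaces as [ũ] (rule 1).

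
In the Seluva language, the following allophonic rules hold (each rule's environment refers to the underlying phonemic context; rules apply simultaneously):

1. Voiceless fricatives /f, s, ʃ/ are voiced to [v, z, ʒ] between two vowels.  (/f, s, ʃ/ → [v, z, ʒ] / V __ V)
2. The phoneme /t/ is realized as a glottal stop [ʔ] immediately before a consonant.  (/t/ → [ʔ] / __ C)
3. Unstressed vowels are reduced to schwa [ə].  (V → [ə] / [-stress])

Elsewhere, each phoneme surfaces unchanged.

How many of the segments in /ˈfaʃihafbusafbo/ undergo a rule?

Segments that undergo a rule: /ʃ/ → [ʒ] (rule 1); /i/ → [ə] (rule 3); /a/ → [ə] (rule 3); /u/ → [ə] (rule 3); /s/ → [z] (rule 1); /a/ → [ə] (rule 3); /o/ → [ə] (rule 3).
All other segments surface unchanged.

7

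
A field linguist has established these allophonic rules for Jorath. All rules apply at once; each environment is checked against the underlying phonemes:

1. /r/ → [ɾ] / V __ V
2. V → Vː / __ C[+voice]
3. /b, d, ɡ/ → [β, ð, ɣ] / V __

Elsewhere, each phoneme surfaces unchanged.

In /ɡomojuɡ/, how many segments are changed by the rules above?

4

Segments that undergo a rule: /o/ → [oː] (rule 2); /o/ → [oː] (rule 2); /u/ → [uː] (rule 2); /ɡ/ → [ɣ] (rule 3).
All other segments surface unchanged.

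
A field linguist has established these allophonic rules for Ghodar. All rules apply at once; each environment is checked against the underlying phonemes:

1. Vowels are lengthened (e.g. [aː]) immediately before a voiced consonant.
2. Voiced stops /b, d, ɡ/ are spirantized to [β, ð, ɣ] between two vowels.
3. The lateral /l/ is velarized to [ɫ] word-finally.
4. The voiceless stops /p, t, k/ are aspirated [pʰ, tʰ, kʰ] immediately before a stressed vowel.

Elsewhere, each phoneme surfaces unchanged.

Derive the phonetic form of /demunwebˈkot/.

/d/ (word-initial) is in the target of rule 2 but the environment (between two vowels) is not met → [d].
/e/ (between /d/ and /m/): before a voiced consonant, so rule 1 applies → [eː].
/m/ — not in any rule's target class → [m].
/u/ (between /m/ and /n/) occurs before a voiced consonant → [uː] by rule 1.
/n/ (between /u/ and /w/): no rule targets it → [n].
/w/ — not in any rule's target class → [w].
/e/ meets the environment for rule 1 (before a voiced consonant) → [eː].
/b/ (between /e/ and /k/) is in the target of rule 2 but the environment (between two vowels) is not met → [b].
/k/ (between /b/ and /o/) occurs immediately before a stressed vowel → [kʰ] by rule 4.
/o/ (between /k/ and /t/) is in the target of rule 1 but the environment (before a voiced consonant) is not met → [o].
/t/ (word-final) is in the target of rule 4 but the environment (immediately before a stressed vowel) is not met → [t].

[deːmuːnweːbˈkʰot]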